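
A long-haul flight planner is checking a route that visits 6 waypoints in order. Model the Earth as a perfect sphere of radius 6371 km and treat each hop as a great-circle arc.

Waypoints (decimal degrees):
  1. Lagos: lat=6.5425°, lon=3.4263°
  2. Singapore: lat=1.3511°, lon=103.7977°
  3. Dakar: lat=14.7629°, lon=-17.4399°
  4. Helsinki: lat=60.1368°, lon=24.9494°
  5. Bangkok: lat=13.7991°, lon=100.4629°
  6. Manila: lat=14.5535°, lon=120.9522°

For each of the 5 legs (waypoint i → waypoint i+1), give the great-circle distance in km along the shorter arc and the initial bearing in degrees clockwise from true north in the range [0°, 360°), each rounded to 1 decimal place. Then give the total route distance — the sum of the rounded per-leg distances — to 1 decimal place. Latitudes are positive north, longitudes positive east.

Leg 1: dist=11135.5 km, bearing=87.4°
Leg 2: dist=13309.0 km, bearing=287.9°
Leg 3: dist=6092.1 km, bearing=24.3°
Leg 4: dist=7879.7 km, bearing=95.6°
Leg 5: dist=2209.8 km, bearing=85.3°
Total: 40626.1 km

Leg 1: φ1=0.1141882, φ2=0.0235811, Δφ=-0.0906070, Δλ=1.7518114 rad; a=sin²(Δφ/2)+cosφ1·cosφ2·sin²(Δλ/2)=0.5880597147; c=2·atan2(√a, √(1-a))=1.747839185; dist=6371·c=11135.483 ≈ 11135.5 km; running total=11135.5 km
Leg 1 bearing: y=sinΔλ·cosφ2=0.98338798, x=cosφ1·sinφ2-sinφ1·cosφ2·cosΔλ=0.04393214; θ=atan2(y, x)=87.4421° ≈ 87.4°
Leg 2: φ1=0.0235811, φ2=0.2576612, Δφ=0.2340801, Δλ=-2.1159953 rad; a=sin²(Δφ/2)+cosφ1·cosφ2·sin²(Δλ/2)=0.7476605478; c=2·atan2(√a, √(1-a))=2.089000743; dist=6371·c=13309.024 ≈ 13309.0 km; running total=24444.5 km
Leg 2 bearing: y=sinΔλ·cosφ2=-0.82679857, x=cosφ1·sinφ2-sinφ1·cosφ2·cosΔλ=0.26657294; θ=atan2(y, x)=-72.1299° <0 so +360° → 287.8701° ≈ 287.9°
Leg 3: φ1=0.2576612, φ2=1.0495852, Δφ=0.7919239, Δλ=0.7398329 rad; a=sin²(Δφ/2)+cosφ1·cosφ2·sin²(Δλ/2)=0.2116970416; c=2·atan2(√a, √(1-a))=0.956227966; dist=6371·c=6092.128 ≈ 6092.1 km; running total=30536.6 km
Leg 3 bearing: y=sinΔλ·cosφ2=0.33568728, x=cosφ1·sinφ2-sinφ1·cosφ2·cosΔλ=0.74487560; θ=atan2(y, x)=24.2593° ≈ 24.3°
Leg 4: φ1=1.0495852, φ2=0.2408397, Δφ=-0.8087454, Δλ=1.3179592 rad; a=sin²(Δφ/2)+cosφ1·cosφ2·sin²(Δλ/2)=0.3360948413; c=2·atan2(√a, √(1-a))=1.236811440; dist=6371·c=7879.726 ≈ 7879.7 km; running total=38416.3 km
Leg 4 bearing: y=sinΔλ·cosφ2=0.94026225, x=cosφ1·sinφ2-sinφ1·cosφ2·cosΔλ=-0.09190913; θ=atan2(y, x)=95.5828° ≈ 95.6°
Leg 5: φ1=0.2408397, φ2=0.2540065, Δφ=0.0131668, Δλ=0.3576057 rad; a=sin²(Δφ/2)+cosφ1·cosφ2·sin²(Δλ/2)=0.0297759698; c=2·atan2(√a, √(1-a))=0.346850348; dist=6371·c=2209.784 ≈ 2209.8 km; running total=40626.1 km
Leg 5 bearing: y=sinΔλ·cosφ2=0.33880111, x=cosφ1·sinφ2-sinφ1·cosφ2·cosΔλ=0.02777146; θ=atan2(y, x)=85.3140° ≈ 85.3°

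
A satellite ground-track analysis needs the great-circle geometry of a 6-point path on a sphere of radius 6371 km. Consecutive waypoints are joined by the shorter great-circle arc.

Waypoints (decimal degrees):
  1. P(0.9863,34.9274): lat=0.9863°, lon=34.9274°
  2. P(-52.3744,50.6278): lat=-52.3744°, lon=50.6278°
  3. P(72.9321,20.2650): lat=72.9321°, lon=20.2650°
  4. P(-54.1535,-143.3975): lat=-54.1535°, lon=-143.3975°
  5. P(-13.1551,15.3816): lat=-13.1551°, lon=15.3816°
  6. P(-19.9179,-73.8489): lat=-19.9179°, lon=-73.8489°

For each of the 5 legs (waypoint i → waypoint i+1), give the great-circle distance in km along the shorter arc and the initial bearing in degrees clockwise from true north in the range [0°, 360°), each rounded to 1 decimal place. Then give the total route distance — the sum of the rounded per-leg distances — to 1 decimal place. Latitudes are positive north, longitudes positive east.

Leg 1: φ1=0.0172142, φ2=-0.9141057, Δφ=-0.9313199, Δλ=0.2740237 rad; a=sin²(Δφ/2)+cosφ1·cosφ2·sin²(Δλ/2)=0.2129995176; c=2·atan2(√a, √(1-a))=0.959412741; dist=6371·c=6112.419 ≈ 6112.4 km; running total=6112.4 km
Leg 1 bearing: y=sinΔλ·cosφ2=0.16520543, x=cosφ1·sinφ2-sinφ1·cosφ2·cosΔλ=-0.80201625; θ=atan2(y, x)=168.3606° ≈ 168.4°
Leg 2: φ1=-0.9141057, φ2=1.2729053, Δφ=2.1870110, Δλ=-0.5299308 rad; a=sin²(Δφ/2)+cosφ1·cosφ2·sin²(Δλ/2)=0.8012633889; c=2·atan2(√a, √(1-a))=2.217459663; dist=6371·c=14127.436 ≈ 14127.4 km; running total=20239.8 km
Leg 2 bearing: y=sinΔλ·cosφ2=-0.14835894, x=cosφ1·sinφ2-sinφ1·cosφ2·cosΔλ=0.78418818; θ=atan2(y, x)=-10.7131° <0 so +360° → 349.2869° ≈ 349.3°
Leg 3: φ1=1.2729053, φ2=-0.9451569, Δφ=-2.2180622, Δλ=-2.8564495 rad; a=sin²(Δφ/2)+cosφ1·cosφ2·sin²(Δλ/2)=0.9699146219; c=2·atan2(√a, √(1-a))=2.792926481; dist=6371·c=17793.735 ≈ 17793.7 km; running total=38033.5 km
Leg 3 bearing: y=sinΔλ·cosφ2=-0.16473068, x=cosφ1·sinφ2-sinφ1·cosφ2·cosΔλ=0.29930719; θ=atan2(y, x)=-28.8272° <0 so +360° → 331.1728° ≈ 331.2°
Leg 4: φ1=-0.9451569, φ2=-0.2295998, Δφ=0.7155571, Δλ=2.7712181 rad; a=sin²(Δφ/2)+cosφ1·cosφ2·sin²(Δλ/2)=0.6735500551; c=2·atan2(√a, √(1-a))=1.925273520; dist=6371·c=12265.918 ≈ 12265.9 km; running total=50299.4 km
Leg 4 bearing: y=sinΔλ·cosφ2=0.35246580, x=cosφ1·sinφ2-sinφ1·cosφ2·cosΔλ=-0.86907386; θ=atan2(y, x)=157.9243° ≈ 157.9°
Leg 5: φ1=-0.2295998, φ2=-0.3476329, Δφ=-0.1180331, Δλ=-1.5573660 rad; a=sin²(Δφ/2)+cosφ1·cosφ2·sin²(Δλ/2)=0.4550858486; c=2·atan2(√a, √(1-a))=1.480846777; dist=6371·c=9434.475 ≈ 9434.5 km; running total=59733.9 km
Leg 5 bearing: y=sinΔλ·cosφ2=-0.94009695, x=cosφ1·sinφ2-sinφ1·cosφ2·cosΔλ=-0.32885954; θ=atan2(y, x)=-109.2806° <0 so +360° → 250.7194° ≈ 250.7°

Leg 1: dist=6112.4 km, bearing=168.4°
Leg 2: dist=14127.4 km, bearing=349.3°
Leg 3: dist=17793.7 km, bearing=331.2°
Leg 4: dist=12265.9 km, bearing=157.9°
Leg 5: dist=9434.5 km, bearing=250.7°
Total: 59733.9 km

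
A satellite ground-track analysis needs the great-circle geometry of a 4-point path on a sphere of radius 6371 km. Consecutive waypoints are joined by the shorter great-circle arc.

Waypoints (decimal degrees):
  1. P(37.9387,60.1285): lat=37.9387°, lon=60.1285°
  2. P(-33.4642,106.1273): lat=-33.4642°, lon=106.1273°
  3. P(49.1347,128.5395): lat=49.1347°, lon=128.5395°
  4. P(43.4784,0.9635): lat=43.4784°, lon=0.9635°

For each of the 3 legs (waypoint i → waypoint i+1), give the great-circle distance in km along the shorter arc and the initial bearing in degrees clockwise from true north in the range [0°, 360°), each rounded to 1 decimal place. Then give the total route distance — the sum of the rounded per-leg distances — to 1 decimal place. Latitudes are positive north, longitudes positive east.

Leg 1: φ1=0.6621552, φ2=-0.5840605, Δφ=-1.2462157, Δλ=0.8028305 rad; a=sin²(Δφ/2)+cosφ1·cosφ2·sin²(Δλ/2)=0.4409863506; c=2·atan2(√a, √(1-a))=1.452493267; dist=6371·c=9253.835 ≈ 9253.8 km; running total=9253.8 km
Leg 1 bearing: y=sinΔλ·cosφ2=0.60008308, x=cosφ1·sinφ2-sinφ1·cosφ2·cosΔλ=-0.79118257; θ=atan2(y, x)=142.8210° ≈ 142.8°
Leg 2: φ1=-0.5840605, φ2=0.8575623, Δφ=1.4416228, Δλ=0.3911667 rad; a=sin²(Δφ/2)+cosφ1·cosφ2·sin²(Δλ/2)=0.4562070797; c=2·atan2(√a, √(1-a))=1.483098115; dist=6371·c=9448.818 ≈ 9448.8 km; running total=18702.6 km
Leg 2 bearing: y=sinΔλ·cosφ2=0.24945664, x=cosφ1·sinφ2-sinφ1·cosφ2·cosΔλ=0.96441698; θ=atan2(y, x)=14.5023° ≈ 14.5°
Leg 3: φ1=0.8575623, φ2=0.7588412, Δφ=-0.0987211, Δλ=-2.2266212 rad; a=sin²(Δφ/2)+cosφ1·cosφ2·sin²(Δλ/2)=0.3845798552; c=2·atan2(√a, √(1-a))=1.337855118; dist=6371·c=8523.475 ≈ 8523.5 km; running total=27226.1 km
Leg 3 bearing: y=sinΔλ·cosφ2=-0.57509757, x=cosφ1·sinφ2-sinφ1·cosφ2·cosΔλ=0.78484110; θ=atan2(y, x)=-36.2323° <0 so +360° → 323.7677° ≈ 323.8°

Leg 1: dist=9253.8 km, bearing=142.8°
Leg 2: dist=9448.8 km, bearing=14.5°
Leg 3: dist=8523.5 km, bearing=323.8°
Total: 27226.1 km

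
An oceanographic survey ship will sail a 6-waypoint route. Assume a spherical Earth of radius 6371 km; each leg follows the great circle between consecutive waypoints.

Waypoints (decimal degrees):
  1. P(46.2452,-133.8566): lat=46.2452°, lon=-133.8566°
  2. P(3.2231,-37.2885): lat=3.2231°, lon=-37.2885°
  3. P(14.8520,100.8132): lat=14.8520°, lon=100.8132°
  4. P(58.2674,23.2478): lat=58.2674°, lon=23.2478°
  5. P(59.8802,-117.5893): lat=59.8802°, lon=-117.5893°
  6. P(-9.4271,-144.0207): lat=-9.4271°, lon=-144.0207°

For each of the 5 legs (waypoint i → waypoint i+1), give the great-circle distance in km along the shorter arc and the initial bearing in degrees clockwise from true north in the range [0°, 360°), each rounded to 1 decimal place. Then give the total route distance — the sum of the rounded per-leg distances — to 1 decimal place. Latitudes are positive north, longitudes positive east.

Leg 1: φ1=0.8071310, φ2=0.0562537, Δφ=-0.7508773, Δλ=1.6854313 rad; a=sin²(Δφ/2)+cosφ1·cosφ2·sin²(Δλ/2)=0.5191844497; c=2·atan2(√a, √(1-a))=1.609174647; dist=6371·c=10252.052 ≈ 10252.1 km; running total=10252.1 km
Leg 1 bearing: y=sinΔλ·cosφ2=0.99186516, x=cosφ1·sinφ2-sinφ1·cosφ2·cosΔλ=0.12137267; θ=atan2(y, x)=83.0235° ≈ 83.0°
Leg 2: φ1=0.0562537, φ2=0.2592163, Δφ=0.2029626, Δλ=2.4103294 rad; a=sin²(Δφ/2)+cosφ1·cosφ2·sin²(Δλ/2)=0.8519572619; c=2·atan2(√a, √(1-a))=2.351690086; dist=6371·c=14982.618 ≈ 14982.6 km; running total=25234.7 km
Leg 2 bearing: y=sinΔλ·cosφ2=0.64549969, x=cosφ1·sinφ2-sinφ1·cosφ2·cosΔλ=0.29636884; θ=atan2(y, x)=65.3387° ≈ 65.3°
Leg 3: φ1=0.2592163, φ2=1.0169580, Δφ=0.7577417, Δλ=-1.3537716 rad; a=sin²(Δφ/2)+cosφ1·cosφ2·sin²(Δλ/2)=0.3362631359; c=2·atan2(√a, √(1-a))=1.237167694; dist=6371·c=7881.995 ≈ 7882.0 km; running total=33116.7 km
Leg 3 bearing: y=sinΔλ·cosφ2=-0.51361801, x=cosφ1·sinφ2-sinφ1·cosφ2·cosΔλ=0.79306840; θ=atan2(y, x)=-32.9285° <0 so +360° → 327.0715° ≈ 327.1°
Leg 4: φ1=1.0169580, φ2=1.0451066, Δφ=0.0281487, Δλ=-2.4580711 rad; a=sin²(Δφ/2)+cosφ1·cosφ2·sin²(Δλ/2)=0.2344822904; c=2·atan2(√a, √(1-a))=1.010974278; dist=6371·c=6440.917 ≈ 6440.9 km; running total=39557.6 km
Leg 4 bearing: y=sinΔλ·cosφ2=-0.31690655, x=cosφ1·sinφ2-sinφ1·cosφ2·cosΔλ=0.78585725; θ=atan2(y, x)=-21.9624° <0 so +360° → 338.0376° ≈ 338.0°
Leg 5: φ1=1.0451066, φ2=-0.1645339, Δφ=-1.2096406, Δλ=-0.4613150 rad; a=sin²(Δφ/2)+cosφ1·cosφ2·sin²(Δλ/2)=0.3491955598; c=2·atan2(√a, √(1-a))=1.264416660; dist=6371·c=8055.599 ≈ 8055.6 km; running total=47613.2 km
Leg 5 bearing: y=sinΔλ·cosφ2=-0.43911448, x=cosφ1·sinφ2-sinφ1·cosφ2·cosΔλ=-0.84629224; θ=atan2(y, x)=-152.5766° <0 so +360° → 207.4234° ≈ 207.4°

Leg 1: dist=10252.1 km, bearing=83.0°
Leg 2: dist=14982.6 km, bearing=65.3°
Leg 3: dist=7882.0 km, bearing=327.1°
Leg 4: dist=6440.9 km, bearing=338.0°
Leg 5: dist=8055.6 km, bearing=207.4°
Total: 47613.2 km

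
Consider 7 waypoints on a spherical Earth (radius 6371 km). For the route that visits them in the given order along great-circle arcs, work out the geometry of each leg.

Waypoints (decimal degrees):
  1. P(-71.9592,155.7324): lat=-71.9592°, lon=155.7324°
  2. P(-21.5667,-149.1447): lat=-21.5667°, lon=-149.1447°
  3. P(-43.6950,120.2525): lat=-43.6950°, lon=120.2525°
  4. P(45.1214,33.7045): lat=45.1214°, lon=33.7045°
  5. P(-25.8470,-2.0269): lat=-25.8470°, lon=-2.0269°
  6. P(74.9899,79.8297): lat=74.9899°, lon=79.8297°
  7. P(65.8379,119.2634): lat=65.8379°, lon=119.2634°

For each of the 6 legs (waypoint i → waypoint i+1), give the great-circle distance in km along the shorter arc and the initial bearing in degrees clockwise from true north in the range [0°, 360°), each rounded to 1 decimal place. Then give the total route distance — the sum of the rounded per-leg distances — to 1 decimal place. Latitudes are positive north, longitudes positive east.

Leg 1: φ1=-1.2559250, φ2=-0.3764099, Δφ=0.8795150, Δλ=-5.3211092 rad; a=sin²(Δφ/2)+cosφ1·cosφ2·sin²(Δλ/2)=0.2428984700; c=2·atan2(√a, √(1-a))=1.030718130; dist=6371·c=6566.705 ≈ 6566.7 km; running total=6566.7 km
Leg 1 bearing: y=sinΔλ·cosφ2=0.76294588, x=cosφ1·sinφ2-sinφ1·cosφ2·cosΔλ=0.39180199; θ=atan2(y, x)=62.8178° ≈ 62.8°
Leg 2: φ1=-0.3764099, φ2=-0.7626216, Δφ=-0.3862117, Δλ=4.7018681 rad; a=sin²(Δφ/2)+cosφ1·cosφ2·sin²(Δλ/2)=0.3765699856; c=2·atan2(√a, √(1-a))=1.321357669; dist=6371·c=8418.370 ≈ 8418.4 km; running total=14985.1 km
Leg 2 bearing: y=sinΔλ·cosφ2=-0.72298742, x=cosφ1·sinφ2-sinφ1·cosφ2·cosΔλ=-0.64525136; θ=atan2(y, x)=-131.7483° <0 so +360° → 228.2517° ≈ 228.3°
Leg 3: φ1=-0.7626216, φ2=0.7875170, Δφ=1.5501386, Δλ=-1.5105476 rad; a=sin²(Δφ/2)+cosφ1·cosφ2·sin²(Δλ/2)=0.7293991133; c=2·atan2(√a, √(1-a))=2.047438527; dist=6371·c=13044.231 ≈ 13044.2 km; running total=28029.3 km
Leg 3 bearing: y=sinΔλ·cosφ2=-0.70432670, x=cosφ1·sinφ2-sinφ1·cosφ2·cosΔλ=0.54169003; θ=atan2(y, x)=-52.4365° <0 so +360° → 307.5635° ≈ 307.6°
Leg 4: φ1=0.7875170, φ2=-0.4511153, Δφ=-1.2386322, Δλ=-0.6236306 rad; a=sin²(Δφ/2)+cosφ1·cosφ2·sin²(Δλ/2)=0.3967220585; c=2·atan2(√a, √(1-a))=1.362742710; dist=6371·c=8682.034 ≈ 8682.0 km; running total=36711.3 km
Leg 4 bearing: y=sinΔλ·cosφ2=-0.52556504, x=cosφ1·sinφ2-sinφ1·cosφ2·cosΔλ=-0.82529756; θ=atan2(y, x)=-147.5102° <0 so +360° → 212.4898° ≈ 212.5°
Leg 5: φ1=-0.4511153, φ2=1.3088207, Δφ=1.7599359, Δλ=1.4286672 rad; a=sin²(Δφ/2)+cosφ1·cosφ2·sin²(Δλ/2)=0.6940390975; c=2·atan2(√a, √(1-a))=1.969341770; dist=6371·c=12546.676 ≈ 12546.7 km; running total=49258.0 km
Leg 5 bearing: y=sinΔλ·cosφ2=0.25637783, x=cosφ1·sinφ2-sinφ1·cosφ2·cosΔλ=0.88524896; θ=atan2(y, x)=16.1516° ≈ 16.2°
Leg 6: φ1=1.3088207, φ2=1.1490881, Δφ=-0.1597325, Δλ=0.6882479 rad; a=sin²(Δφ/2)+cosφ1·cosφ2·sin²(Δλ/2)=0.0184310541; c=2·atan2(√a, √(1-a))=0.272363104; dist=6371·c=1735.225 ≈ 1735.2 km; running total=50993.2 km
Leg 6 bearing: y=sinΔλ·cosφ2=0.25999363, x=cosφ1·sinφ2-sinφ1·cosφ2·cosΔλ=-0.06905588; θ=atan2(y, x)=104.8747° ≈ 104.9°

Leg 1: dist=6566.7 km, bearing=62.8°
Leg 2: dist=8418.4 km, bearing=228.3°
Leg 3: dist=13044.2 km, bearing=307.6°
Leg 4: dist=8682.0 km, bearing=212.5°
Leg 5: dist=12546.7 km, bearing=16.2°
Leg 6: dist=1735.2 km, bearing=104.9°
Total: 50993.2 km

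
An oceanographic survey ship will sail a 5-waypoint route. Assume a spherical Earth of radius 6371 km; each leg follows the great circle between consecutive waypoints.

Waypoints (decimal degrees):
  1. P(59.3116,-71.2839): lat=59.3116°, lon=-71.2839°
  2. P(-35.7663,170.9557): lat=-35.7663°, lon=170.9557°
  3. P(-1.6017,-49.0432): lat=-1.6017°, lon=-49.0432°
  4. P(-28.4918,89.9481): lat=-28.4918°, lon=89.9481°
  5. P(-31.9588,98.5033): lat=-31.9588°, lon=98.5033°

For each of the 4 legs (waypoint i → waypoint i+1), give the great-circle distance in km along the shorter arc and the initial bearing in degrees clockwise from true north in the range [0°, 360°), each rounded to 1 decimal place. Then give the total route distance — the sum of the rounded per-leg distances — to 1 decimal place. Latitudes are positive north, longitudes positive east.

Leg 1: φ1=1.0351827, φ2=-0.6242397, Δφ=-1.6594224, Δλ=4.2278786 rad; a=sin²(Δφ/2)+cosφ1·cosφ2·sin²(Δλ/2)=0.8477564090; c=2·atan2(√a, √(1-a))=2.339929702; dist=6371·c=14907.692 ≈ 14907.7 km; running total=14907.7 km
Leg 1 bearing: y=sinΔλ·cosφ2=-0.71801723, x=cosφ1·sinφ2-sinφ1·cosφ2·cosΔλ=0.02670545; θ=atan2(y, x)=-87.8700° <0 so +360° → 272.1300° ≈ 272.1°
Leg 2: φ1=-0.6242397, φ2=-0.0279549, Δφ=0.5962848, Δλ=-3.8397052 rad; a=sin²(Δφ/2)+cosφ1·cosφ2·sin²(Δλ/2)=0.8025022751; c=2·atan2(√a, √(1-a))=2.220567909; dist=6371·c=14147.238 ≈ 14147.2 km; running total=29054.9 km
Leg 2 bearing: y=sinΔλ·cosφ2=0.64252176, x=cosφ1·sinφ2-sinφ1·cosφ2·cosΔλ=-0.47025023; θ=atan2(y, x)=126.1997° ≈ 126.2°
Leg 3: φ1=-0.0279549, φ2=-0.4972757, Δφ=-0.4693208, Δλ=2.4258558 rad; a=sin²(Δφ/2)+cosφ1·cosφ2·sin²(Δλ/2)=0.8248114235; c=2·atan2(√a, √(1-a))=2.277884572; dist=6371·c=14512.403 ≈ 14512.4 km; running total=43567.3 km
Leg 3 bearing: y=sinΔλ·cosφ2=0.57670141, x=cosφ1·sinφ2-sinφ1·cosφ2·cosΔλ=-0.49538434; θ=atan2(y, x)=130.6625° ≈ 130.7°
Leg 4: φ1=-0.4972757, φ2=-0.5577863, Δφ=-0.0605106, Δλ=0.1493164 rad; a=sin²(Δφ/2)+cosφ1·cosφ2·sin²(Δλ/2)=0.0050636473; c=2·atan2(√a, √(1-a))=0.142439001; dist=6371·c=907.479 ≈ 907.5 km; running total=44474.8 km
Leg 4 bearing: y=sinΔλ·cosφ2=0.12621414, x=cosφ1·sinφ2-sinφ1·cosφ2·cosΔλ=-0.06497706; θ=atan2(y, x)=117.2401° ≈ 117.2°

Leg 1: dist=14907.7 km, bearing=272.1°
Leg 2: dist=14147.2 km, bearing=126.2°
Leg 3: dist=14512.4 km, bearing=130.7°
Leg 4: dist=907.5 km, bearing=117.2°
Total: 44474.8 km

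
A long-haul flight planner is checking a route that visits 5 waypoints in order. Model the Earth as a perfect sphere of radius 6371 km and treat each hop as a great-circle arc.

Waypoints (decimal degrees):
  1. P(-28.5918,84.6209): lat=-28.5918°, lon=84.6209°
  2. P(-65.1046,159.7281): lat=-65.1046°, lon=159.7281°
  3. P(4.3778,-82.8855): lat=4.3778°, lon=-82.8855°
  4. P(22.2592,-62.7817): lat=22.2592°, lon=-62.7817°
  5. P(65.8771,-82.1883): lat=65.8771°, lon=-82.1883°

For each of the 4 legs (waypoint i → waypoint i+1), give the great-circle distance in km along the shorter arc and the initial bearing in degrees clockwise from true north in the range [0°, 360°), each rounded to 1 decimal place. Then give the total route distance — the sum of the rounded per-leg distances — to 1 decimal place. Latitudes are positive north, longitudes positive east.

Leg 1: φ1=-0.4990210, φ2=-1.1362896, Δφ=-0.6372686, Δλ=1.3108679 rad; a=sin²(Δφ/2)+cosφ1·cosφ2·sin²(Δλ/2)=0.2354524192; c=2·atan2(√a, √(1-a))=1.013262435; dist=6371·c=6455.495 ≈ 6455.5 km; running total=6455.5 km
Leg 1 bearing: y=sinΔλ·cosφ2=0.40682216, x=cosφ1·sinφ2-sinφ1·cosφ2·cosΔλ=-0.74468385; θ=atan2(y, x)=151.3521° ≈ 151.4°
Leg 2: φ1=-1.1362896, φ2=0.0764070, Δφ=1.2126967, Δλ=-4.2344061 rad; a=sin²(Δφ/2)+cosφ1·cosφ2·sin²(Δλ/2)=0.6311565505; c=2·atan2(√a, √(1-a))=1.836214790; dist=6371·c=11698.524 ≈ 11698.5 km; running total=18154.0 km
Leg 2 bearing: y=sinΔλ·cosφ2=0.88533399, x=cosφ1·sinφ2-sinφ1·cosφ2·cosΔλ=-0.38389525; θ=atan2(y, x)=113.4423° ≈ 113.4°
Leg 3: φ1=0.0764070, φ2=0.3884963, Δφ=0.3120893, Δλ=0.3508775 rad; a=sin²(Δφ/2)+cosφ1·cosφ2·sin²(Δλ/2)=0.0522647398; c=2·atan2(√a, √(1-a))=0.461309183; dist=6371·c=2939.001 ≈ 2939.0 km; running total=21093.0 km
Leg 3 bearing: y=sinΔλ·cosφ2=0.31810771, x=cosφ1·sinφ2-sinφ1·cosφ2·cosΔλ=0.31135194; θ=atan2(y, x)=45.6149° ≈ 45.6°
Leg 4: φ1=0.3884963, φ2=1.1497723, Δφ=0.7612760, Δλ=-0.3387091 rad; a=sin²(Δφ/2)+cosφ1·cosφ2·sin²(Δλ/2)=0.1487667551; c=2·atan2(√a, √(1-a))=0.791939181; dist=6371·c=5045.445 ≈ 5045.4 km; running total=26138.4 km
Leg 4 bearing: y=sinΔλ·cosφ2=-0.13579709, x=cosφ1·sinφ2-sinφ1·cosφ2·cosΔλ=0.69864153; θ=atan2(y, x)=-10.9996° <0 so +360° → 349.0004° ≈ 349.0°

Leg 1: dist=6455.5 km, bearing=151.4°
Leg 2: dist=11698.5 km, bearing=113.4°
Leg 3: dist=2939.0 km, bearing=45.6°
Leg 4: dist=5045.4 km, bearing=349.0°
Total: 26138.4 km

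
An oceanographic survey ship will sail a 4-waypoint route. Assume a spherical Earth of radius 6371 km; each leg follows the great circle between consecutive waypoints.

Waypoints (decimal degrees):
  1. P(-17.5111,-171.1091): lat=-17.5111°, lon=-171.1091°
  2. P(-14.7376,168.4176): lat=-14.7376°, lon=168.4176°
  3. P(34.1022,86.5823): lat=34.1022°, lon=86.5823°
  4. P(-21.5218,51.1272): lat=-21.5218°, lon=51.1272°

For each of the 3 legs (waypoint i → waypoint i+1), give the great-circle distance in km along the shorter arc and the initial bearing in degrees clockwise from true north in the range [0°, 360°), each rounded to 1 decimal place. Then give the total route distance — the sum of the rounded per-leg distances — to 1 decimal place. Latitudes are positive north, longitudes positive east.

Leg 1: dist=2207.4 km, bearing=275.1°
Leg 2: dist=10191.7 km, bearing=304.9°
Leg 3: dist=7233.5 km, bearing=216.5°
Total: 19632.6 km

Leg 1: φ1=-0.3056264, φ2=-0.2572196, Δφ=0.0484067, Δλ=5.9258588 rad; a=sin²(Δφ/2)+cosφ1·cosφ2·sin²(Δλ/2)=0.0297135996; c=2·atan2(√a, √(1-a))=0.346483210; dist=6371·c=2207.445 ≈ 2207.4 km; running total=2207.4 km
Leg 1 bearing: y=sinΔλ·cosφ2=-0.33826375, x=cosφ1·sinφ2-sinφ1·cosφ2·cosΔλ=0.03000741; θ=atan2(y, x)=-84.9306° <0 so +360° → 275.0694° ≈ 275.1°
Leg 2: φ1=-0.2572196, φ2=0.5951957, Δφ=0.8524153, Δλ=-1.4282954 rad; a=sin²(Δφ/2)+cosφ1·cosφ2·sin²(Δλ/2)=0.5144510163; c=2·atan2(√a, √(1-a))=1.599702385; dist=6371·c=10191.704 ≈ 10191.7 km; running total=12399.1 km
Leg 2 bearing: y=sinΔλ·cosφ2=-0.81964574, x=cosφ1·sinφ2-sinφ1·cosφ2·cosΔλ=0.57214119; θ=atan2(y, x)=-55.0836° <0 so +360° → 304.9164° ≈ 304.9°
Leg 3: φ1=0.5951957, φ2=-0.3756263, Δφ=-0.9708219, Δλ=-0.6188082 rad; a=sin²(Δφ/2)+cosφ1·cosφ2·sin²(Δλ/2)=0.2891081557; c=2·atan2(√a, √(1-a))=1.135384666; dist=6371·c=7233.536 ≈ 7233.5 km; running total=19632.6 km
Leg 3 bearing: y=sinΔλ·cosφ2=-0.53962155, x=cosφ1·sinφ2-sinφ1·cosφ2·cosΔλ=-0.72863373; θ=atan2(y, x)=-143.4766° <0 so +360° → 216.5234° ≈ 216.5°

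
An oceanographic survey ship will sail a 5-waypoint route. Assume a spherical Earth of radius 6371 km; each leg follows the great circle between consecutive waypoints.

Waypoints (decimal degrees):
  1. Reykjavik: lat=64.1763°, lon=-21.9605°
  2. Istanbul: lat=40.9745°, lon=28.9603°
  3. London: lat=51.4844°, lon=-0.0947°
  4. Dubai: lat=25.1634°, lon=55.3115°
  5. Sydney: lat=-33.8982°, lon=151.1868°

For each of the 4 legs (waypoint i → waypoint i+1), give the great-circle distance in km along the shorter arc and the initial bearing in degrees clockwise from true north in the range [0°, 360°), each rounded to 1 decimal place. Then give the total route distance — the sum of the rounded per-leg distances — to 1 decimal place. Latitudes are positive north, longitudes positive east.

Leg 1: φ1=1.1200877, φ2=0.7151399, Δφ=-0.4049478, Δλ=0.8887356 rad; a=sin²(Δφ/2)+cosφ1·cosφ2·sin²(Δλ/2)=0.1012167578; c=2·atan2(√a, √(1-a))=0.647546071; dist=6371·c=4125.516 ≈ 4125.5 km; running total=4125.5 km
Leg 1 bearing: y=sinΔλ·cosφ2=0.58608902, x=cosφ1·sinφ2-sinφ1·cosφ2·cosΔλ=-0.14278434; θ=atan2(y, x)=103.6918° ≈ 103.7°
Leg 2: φ1=0.7151399, φ2=0.8985723, Δφ=0.1834324, Δλ=-0.5071054 rad; a=sin²(Δφ/2)+cosφ1·cosφ2·sin²(Δλ/2)=0.0379722152; c=2·atan2(√a, √(1-a))=0.392238819; dist=6371·c=2498.954 ≈ 2499.0 km; running total=6624.5 km
Leg 2 bearing: y=sinΔλ·cosφ2=-0.30242706, x=cosφ1·sinφ2-sinφ1·cosφ2·cosΔλ=0.23379302; θ=atan2(y, x)=-52.2940° <0 so +360° → 307.7060° ≈ 307.7°
Leg 3: φ1=0.8985723, φ2=0.4391842, Δφ=-0.4593881, Δλ=0.9670206 rad; a=sin²(Δφ/2)+cosφ1·cosφ2·sin²(Δλ/2)=0.1736512560; c=2·atan2(√a, √(1-a))=0.859656844; dist=6371·c=5476.874 ≈ 5476.9 km; running total=12101.4 km
Leg 3 bearing: y=sinΔλ·cosφ2=0.74507539, x=cosφ1·sinφ2-sinφ1·cosφ2·cosΔλ=-0.13729038; θ=atan2(y, x)=100.4404° ≈ 100.4°
Leg 4: φ1=0.4391842, φ2=-0.5916352, Δφ=-1.0308194, Δλ=1.6733397 rad; a=sin²(Δφ/2)+cosφ1·cosφ2·sin²(Δλ/2)=0.6570222360; c=2·atan2(√a, √(1-a))=1.890246367; dist=6371·c=12042.760 ≈ 12042.8 km; running total=24144.2 km
Leg 4 bearing: y=sinΔλ·cosφ2=0.82566969, x=cosφ1·sinφ2-sinφ1·cosφ2·cosΔλ=-0.46866366; θ=atan2(y, x)=119.5800° ≈ 119.6°

Leg 1: dist=4125.5 km, bearing=103.7°
Leg 2: dist=2499.0 km, bearing=307.7°
Leg 3: dist=5476.9 km, bearing=100.4°
Leg 4: dist=12042.8 km, bearing=119.6°
Total: 24144.2 km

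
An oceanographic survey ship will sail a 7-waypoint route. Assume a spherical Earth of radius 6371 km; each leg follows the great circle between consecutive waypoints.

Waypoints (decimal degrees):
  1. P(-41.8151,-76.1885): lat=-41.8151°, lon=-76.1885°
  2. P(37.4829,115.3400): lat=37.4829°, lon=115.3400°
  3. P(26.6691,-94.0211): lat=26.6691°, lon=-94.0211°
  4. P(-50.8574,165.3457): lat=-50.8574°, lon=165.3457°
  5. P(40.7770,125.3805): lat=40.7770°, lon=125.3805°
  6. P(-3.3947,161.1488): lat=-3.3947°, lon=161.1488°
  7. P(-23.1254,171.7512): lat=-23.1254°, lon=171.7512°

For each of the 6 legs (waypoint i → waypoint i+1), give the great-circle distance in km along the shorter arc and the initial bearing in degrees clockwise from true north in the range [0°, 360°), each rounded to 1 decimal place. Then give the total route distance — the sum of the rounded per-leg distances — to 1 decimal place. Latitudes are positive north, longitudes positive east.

Leg 1: φ1=-0.7298112, φ2=0.6542000, Δφ=1.3840112, Δλ=3.3428029 rad; a=sin²(Δφ/2)+cosφ1·cosφ2·sin²(Δλ/2)=0.9926055734; c=2·atan2(√a, √(1-a))=2.969398291; dist=6371·c=18918.037 ≈ 18918.0 km; running total=18918.0 km
Leg 1 bearing: y=sinΔλ·cosφ2=-0.15859221, x=cosφ1·sinφ2-sinφ1·cosφ2·cosΔλ=-0.06486531; θ=atan2(y, x)=-112.2449° <0 so +360° → 247.7551° ≈ 247.8°
Leg 2: φ1=0.6542000, φ2=0.4654636, Δφ=-0.1887364, Δλ=-3.6540405 rad; a=sin²(Δφ/2)+cosφ1·cosφ2·sin²(Δλ/2)=0.6724486755; c=2·atan2(√a, √(1-a))=1.922925750; dist=6371·c=12250.960 ≈ 12251.0 km; running total=31169.0 km
Leg 2 bearing: y=sinΔλ·cosφ2=0.43814959, x=cosφ1·sinφ2-sinφ1·cosφ2·cosΔλ=0.83010286; θ=atan2(y, x)=27.8262° ≈ 27.8°
Leg 3: φ1=0.4654636, φ2=-0.8876291, Δφ=-1.3530927, Δλ=4.5268046 rad; a=sin²(Δφ/2)+cosφ1·cosφ2·sin²(Δλ/2)=0.7260976791; c=2·atan2(√a, √(1-a))=2.040021522; dist=6371·c=12996.977 ≈ 12997.0 km; running total=44166.0 km
Leg 3 bearing: y=sinΔλ·cosφ2=-0.62041314, x=cosφ1·sinφ2-sinφ1·cosφ2·cosΔλ=-0.64078616; θ=atan2(y, x)=-135.9255° <0 so +360° → 224.0745° ≈ 224.1°
Leg 4: φ1=-0.8876291, φ2=0.7116929, Δφ=1.5993220, Δλ=-0.6975243 rad; a=sin²(Δφ/2)+cosφ1·cosφ2·sin²(Δλ/2)=0.5700854123; c=2·atan2(√a, √(1-a))=1.711430267; dist=6371·c=10903.522 ≈ 10903.5 km; running total=55069.5 km
Leg 4 bearing: y=sinΔλ·cosφ2=-0.48640318, x=cosφ1·sinφ2-sinφ1·cosφ2·cosΔλ=0.86241758; θ=atan2(y, x)=-29.4230° <0 so +360° → 330.5770° ≈ 330.6°
Leg 5: φ1=0.7116929, φ2=-0.0592487, Δφ=-0.7709416, Δλ=0.6242746 rad; a=sin²(Δφ/2)+cosφ1·cosφ2·sin²(Δλ/2)=0.2126614140; c=2·atan2(√a, √(1-a))=0.958586705; dist=6371·c=6107.156 ≈ 6107.2 km; running total=61176.7 km
Leg 5 bearing: y=sinΔλ·cosφ2=0.58348322, x=cosφ1·sinφ2-sinφ1·cosφ2·cosΔλ=-0.57384099; θ=atan2(y, x)=134.5227° ≈ 134.5°
Leg 6: φ1=-0.0592487, φ2=-0.4036144, Δφ=-0.3443657, Δλ=0.1850468 rad; a=sin²(Δφ/2)+cosφ1·cosφ2·sin²(Δλ/2)=0.0371916059; c=2·atan2(√a, √(1-a))=0.388134245; dist=6371·c=2472.803 ≈ 2472.8 km; running total=63649.5 km
Leg 6 bearing: y=sinΔλ·cosφ2=0.16920826, x=cosφ1·sinφ2-sinφ1·cosφ2·cosΔλ=-0.33852936; θ=atan2(y, x)=153.4426° ≈ 153.4°

Leg 1: dist=18918.0 km, bearing=247.8°
Leg 2: dist=12251.0 km, bearing=27.8°
Leg 3: dist=12997.0 km, bearing=224.1°
Leg 4: dist=10903.5 km, bearing=330.6°
Leg 5: dist=6107.2 km, bearing=134.5°
Leg 6: dist=2472.8 km, bearing=153.4°
Total: 63649.5 km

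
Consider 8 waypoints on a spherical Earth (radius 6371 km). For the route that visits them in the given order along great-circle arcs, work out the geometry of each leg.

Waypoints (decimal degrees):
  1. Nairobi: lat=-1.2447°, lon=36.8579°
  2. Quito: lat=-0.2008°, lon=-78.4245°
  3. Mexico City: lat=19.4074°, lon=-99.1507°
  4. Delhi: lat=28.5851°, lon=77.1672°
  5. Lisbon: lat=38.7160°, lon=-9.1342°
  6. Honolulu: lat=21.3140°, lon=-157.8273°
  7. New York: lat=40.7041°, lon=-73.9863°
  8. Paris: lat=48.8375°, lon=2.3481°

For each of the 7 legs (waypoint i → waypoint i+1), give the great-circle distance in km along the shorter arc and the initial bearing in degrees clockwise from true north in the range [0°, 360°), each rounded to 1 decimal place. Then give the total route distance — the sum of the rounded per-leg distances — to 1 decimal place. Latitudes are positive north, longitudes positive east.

Leg 1: φ1=-0.0217241, φ2=-0.0035046, Δφ=0.0182195, Δλ=-2.0120574 rad; a=sin²(Δφ/2)+cosφ1·cosφ2·sin²(Δλ/2)=0.7134503023; c=2·atan2(√a, √(1-a))=2.011858917; dist=6371·c=12817.553 ≈ 12817.6 km; running total=12817.6 km
Leg 1 bearing: y=sinΔλ·cosφ2=-0.90420823, x=cosφ1·sinφ2-sinφ1·cosφ2·cosΔλ=-0.01278094; θ=atan2(y, x)=-90.8098° <0 so +360° → 269.1902° ≈ 269.2°
Leg 2: φ1=-0.0035046, φ2=0.3387230, Δφ=0.3422277, Δλ=-0.3617404 rad; a=sin²(Δφ/2)+cosφ1·cosφ2·sin²(Δλ/2)=0.0595153087; c=2·atan2(√a, √(1-a))=0.492889333; dist=6371·c=3140.198 ≈ 3140.2 km; running total=15957.8 km
Leg 2 bearing: y=sinΔλ·cosφ2=-0.33379373, x=cosφ1·sinφ2-sinφ1·cosφ2·cosΔλ=0.33537247; θ=atan2(y, x)=-44.8648° <0 so +360° → 315.1352° ≈ 315.1°
Leg 3: φ1=0.3387230, φ2=0.4989041, Δφ=0.1601811, Δλ=3.0773279 rad; a=sin²(Δφ/2)+cosφ1·cosφ2·sin²(Δλ/2)=0.8337591114; c=2·atan2(√a, √(1-a))=2.301667050; dist=6371·c=14663.921 ≈ 14663.9 km; running total=30621.7 km
Leg 3 bearing: y=sinΔλ·cosφ2=0.05639254, x=cosφ1·sinφ2-sinφ1·cosφ2·cosΔλ=0.74245492; θ=atan2(y, x)=4.3435° ≈ 4.3°
Leg 4: φ1=0.4989041, φ2=0.6757217, Δφ=0.1768176, Δλ=-1.5062436 rad; a=sin²(Δφ/2)+cosφ1·cosφ2·sin²(Δλ/2)=0.3282712171; c=2·atan2(√a, √(1-a))=1.220200377; dist=6371·c=7773.897 ≈ 7773.9 km; running total=38395.6 km
Leg 4 bearing: y=sinΔλ·cosφ2=-0.77863066, x=cosφ1·sinφ2-sinφ1·cosφ2·cosΔλ=0.52513922; θ=atan2(y, x)=-56.0027° <0 so +360° → 303.9973° ≈ 304.0°
Leg 5: φ1=0.6757217, φ2=0.3719995, Δφ=-0.3037222, Δλ=-2.5951842 rad; a=sin²(Δφ/2)+cosφ1·cosφ2·sin²(Δλ/2)=0.6968544214; c=2·atan2(√a, √(1-a))=1.975459155; dist=6371·c=12585.650 ≈ 12585.7 km; running total=50981.3 km
Leg 5 bearing: y=sinΔλ·cosφ2=-0.48408113, x=cosφ1·sinφ2-sinφ1·cosφ2·cosΔλ=0.78144661; θ=atan2(y, x)=-31.7769° <0 so +360° → 328.2231° ≈ 328.2°
Leg 6: φ1=0.3719995, φ2=0.7104206, Δφ=0.3384211, Δλ=1.4633015 rad; a=sin²(Δφ/2)+cosφ1·cosφ2·sin²(Δλ/2)=0.3435928276; c=2·atan2(√a, √(1-a))=1.252641687; dist=6371·c=7980.580 ≈ 7980.6 km; running total=58961.9 km
Leg 6 bearing: y=sinΔλ·cosφ2=0.75371198, x=cosφ1·sinφ2-sinφ1·cosφ2·cosΔλ=0.57798394; θ=atan2(y, x)=52.5172° ≈ 52.5°
Leg 7: φ1=0.7104206, φ2=0.8523752, Δφ=0.1419546, Δλ=1.3322866 rad; a=sin²(Δφ/2)+cosφ1·cosφ2·sin²(Δλ/2)=0.1955726514; c=2·atan2(√a, √(1-a))=0.916180290; dist=6371·c=5836.985 ≈ 5837.0 km; running total=64798.9 km
Leg 7 bearing: y=sinΔλ·cosφ2=0.63956406, x=cosφ1·sinφ2-sinφ1·cosφ2·cosΔλ=0.46931202; θ=atan2(y, x)=53.7288° ≈ 53.7°

Leg 1: dist=12817.6 km, bearing=269.2°
Leg 2: dist=3140.2 km, bearing=315.1°
Leg 3: dist=14663.9 km, bearing=4.3°
Leg 4: dist=7773.9 km, bearing=304.0°
Leg 5: dist=12585.7 km, bearing=328.2°
Leg 6: dist=7980.6 km, bearing=52.5°
Leg 7: dist=5837.0 km, bearing=53.7°
Total: 64798.9 km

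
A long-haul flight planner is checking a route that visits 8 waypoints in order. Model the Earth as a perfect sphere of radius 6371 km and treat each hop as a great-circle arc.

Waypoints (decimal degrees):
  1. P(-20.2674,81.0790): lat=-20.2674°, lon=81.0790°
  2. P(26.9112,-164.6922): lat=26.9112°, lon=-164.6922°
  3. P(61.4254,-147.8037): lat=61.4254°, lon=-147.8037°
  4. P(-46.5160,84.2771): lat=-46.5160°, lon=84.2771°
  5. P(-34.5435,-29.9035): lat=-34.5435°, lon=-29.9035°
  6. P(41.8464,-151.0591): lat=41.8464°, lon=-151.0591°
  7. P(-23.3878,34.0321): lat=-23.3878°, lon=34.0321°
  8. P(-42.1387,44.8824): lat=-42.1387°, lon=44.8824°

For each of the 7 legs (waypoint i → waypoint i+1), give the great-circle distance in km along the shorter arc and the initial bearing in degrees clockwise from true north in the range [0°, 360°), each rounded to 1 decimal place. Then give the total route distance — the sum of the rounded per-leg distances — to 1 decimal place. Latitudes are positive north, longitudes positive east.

Leg 1: φ1=-0.3537329, φ2=0.4696890, Δφ=0.8234219, Δλ=-4.2895166 rad; a=sin²(Δφ/2)+cosφ1·cosφ2·sin²(Δλ/2)=0.7500343651; c=2·atan2(√a, √(1-a))=2.094474467; dist=6371·c=13343.897 ≈ 13343.9 km; running total=13343.9 km
Leg 1 bearing: y=sinΔλ·cosφ2=0.81316194, x=cosφ1·sinφ2-sinφ1·cosφ2·cosΔλ=0.29782364; θ=atan2(y, x)=69.8846° ≈ 69.9°
Leg 2: φ1=0.4696890, φ2=1.0720755, Δφ=0.6023864, Δλ=0.2947599 rad; a=sin²(Δφ/2)+cosφ1·cosφ2·sin²(Δλ/2)=0.0972043169; c=2·atan2(√a, √(1-a))=0.634123400; dist=6371·c=4040.000 ≈ 4040.0 km; running total=17383.9 km
Leg 2 bearing: y=sinΔλ·cosφ2=0.13895175, x=cosφ1·sinφ2-sinφ1·cosφ2·cosΔλ=0.57594701; θ=atan2(y, x)=13.5639° ≈ 13.6°
Leg 3: φ1=1.0720755, φ2=-0.8118574, Δφ=-1.8839328, Δλ=4.0505741 rad; a=sin²(Δφ/2)+cosφ1·cosφ2·sin²(Δλ/2)=0.9197324266; c=2·atan2(√a, √(1-a))=2.567094012; dist=6371·c=16354.956 ≈ 16355.0 km; running total=33738.9 km
Leg 3 bearing: y=sinΔλ·cosφ2=-0.54286809, x=cosφ1·sinφ2-sinφ1·cosφ2·cosΔλ=0.02435143; θ=atan2(y, x)=-87.4316° <0 so +360° → 272.5684° ≈ 272.6°
Leg 4: φ1=-0.8118574, φ2=-0.6028978, Δφ=0.2089595, Δλ=-1.9928274 rad; a=sin²(Δφ/2)+cosφ1·cosφ2·sin²(Δλ/2)=0.4103807425; c=2·atan2(√a, √(1-a))=1.390583950; dist=6371·c=8859.410 ≈ 8859.4 km; running total=42598.3 km
Leg 4 bearing: y=sinΔλ·cosφ2=-0.75142391, x=cosφ1·sinφ2-sinφ1·cosφ2·cosΔλ=-0.63500840; θ=atan2(y, x)=-130.2003° <0 so +360° → 229.7997° ≈ 229.8°
Leg 5: φ1=-0.6028978, φ2=0.7303575, Δφ=1.3332553, Δλ=-2.1145641 rad; a=sin²(Δφ/2)+cosφ1·cosφ2·sin²(Δλ/2)=0.8478711076; c=2·atan2(√a, √(1-a))=2.340249018; dist=6371·c=14909.726 ≈ 14909.7 km; running total=57508.0 km
Leg 5 bearing: y=sinΔλ·cosφ2=-0.63749046, x=cosφ1·sinφ2-sinφ1·cosφ2·cosΔλ=0.33098139; θ=atan2(y, x)=-62.5619° <0 so +360° → 297.4381° ≈ 297.4°
Leg 6: φ1=0.7303575, φ2=-0.4081941, Δφ=-1.1385516, Δλ=3.2304509 rad; a=sin²(Δφ/2)+cosφ1·cosφ2·sin²(Δλ/2)=0.9729275802; c=2·atan2(√a, √(1-a))=2.811015491; dist=6371·c=17908.980 ≈ 17909.0 km; running total=75417.0 km
Leg 6 bearing: y=sinΔλ·cosφ2=-0.08145025, x=cosφ1·sinφ2-sinφ1·cosφ2·cosΔλ=0.31420355; θ=atan2(y, x)=-14.5328° <0 so +360° → 345.4672° ≈ 345.5°
Leg 7: φ1=-0.4081941, φ2=-0.7354591, Δφ=-0.3272649, Δλ=0.1893735 rad; a=sin²(Δφ/2)+cosφ1·cosφ2·sin²(Δλ/2)=0.0326212058; c=2·atan2(√a, √(1-a))=0.363220175; dist=6371·c=2314.076 ≈ 2314.1 km; running total=77731.1 km
Leg 7 bearing: y=sinΔλ·cosφ2=0.13958692, x=cosφ1·sinφ2-sinφ1·cosφ2·cosΔλ=-0.32671661; θ=atan2(y, x)=156.8658° ≈ 156.9°

Leg 1: dist=13343.9 km, bearing=69.9°
Leg 2: dist=4040.0 km, bearing=13.6°
Leg 3: dist=16355.0 km, bearing=272.6°
Leg 4: dist=8859.4 km, bearing=229.8°
Leg 5: dist=14909.7 km, bearing=297.4°
Leg 6: dist=17909.0 km, bearing=345.5°
Leg 7: dist=2314.1 km, bearing=156.9°
Total: 77731.1 km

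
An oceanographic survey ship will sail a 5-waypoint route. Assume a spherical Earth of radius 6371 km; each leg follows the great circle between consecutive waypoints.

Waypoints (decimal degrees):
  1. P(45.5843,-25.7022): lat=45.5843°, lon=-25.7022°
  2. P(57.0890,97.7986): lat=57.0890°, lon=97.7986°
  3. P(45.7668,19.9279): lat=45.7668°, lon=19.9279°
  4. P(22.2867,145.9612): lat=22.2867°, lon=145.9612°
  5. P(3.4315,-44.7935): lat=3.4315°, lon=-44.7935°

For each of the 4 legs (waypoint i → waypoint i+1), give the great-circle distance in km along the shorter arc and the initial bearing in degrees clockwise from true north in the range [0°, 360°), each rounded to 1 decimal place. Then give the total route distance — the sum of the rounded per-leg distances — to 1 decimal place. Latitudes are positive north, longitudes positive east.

Leg 1: dist=7456.7 km, bearing=29.5°
Leg 2: dist=5233.5 km, bearing=291.3°
Leg 3: dist=10696.8 km, bearing=48.8°
Leg 4: dist=16925.7 km, bearing=23.6°
Total: 40312.7 km

Leg 1: φ1=0.7955961, φ2=0.9963910, Δφ=0.2007949, Δλ=2.1554956 rad; a=sin²(Δφ/2)+cosφ1·cosφ2·sin²(Δλ/2)=0.3051165654; c=2·atan2(√a, √(1-a))=1.170417899; dist=6371·c=7456.732 ≈ 7456.7 km; running total=7456.7 km
Leg 1 bearing: y=sinΔλ·cosφ2=0.45307570, x=cosφ1·sinφ2-sinφ1·cosφ2·cosΔλ=0.80175071; θ=atan2(y, x)=29.4711° ≈ 29.5°
Leg 2: φ1=0.9963910, φ2=0.7987813, Δφ=-0.1976097, Δλ=-1.3591001 rad; a=sin²(Δφ/2)+cosφ1·cosφ2·sin²(Δλ/2)=0.1594212153; c=2·atan2(√a, √(1-a))=0.821453769; dist=6371·c=5233.482 ≈ 5233.5 km; running total=12690.2 km
Leg 2 bearing: y=sinΔλ·cosφ2=-0.68200755, x=cosφ1·sinφ2-sinφ1·cosφ2·cosΔλ=0.26625188; θ=atan2(y, x)=-68.6746° <0 so +360° → 291.3254° ≈ 291.3°
Leg 3: φ1=0.7987813, φ2=0.3889763, Δφ=-0.4098051, Δλ=2.1996961 rad; a=sin²(Δφ/2)+cosφ1·cosφ2·sin²(Δλ/2)=0.5539860098; c=2·atan2(√a, √(1-a))=1.678979243; dist=6371·c=10696.777 ≈ 10696.8 km; running total=23387.0 km
Leg 3 bearing: y=sinΔλ·cosφ2=0.74826540, x=cosφ1·sinφ2-sinφ1·cosφ2·cosΔλ=0.65455399; θ=atan2(y, x)=48.8218° ≈ 48.8°
Leg 4: φ1=0.3889763, φ2=0.0598910, Δφ=-0.3290853, Δλ=-3.3292976 rad; a=sin²(Δφ/2)+cosφ1·cosφ2·sin²(Δλ/2)=0.9423577977; c=2·atan2(√a, √(1-a))=2.656679846; dist=6371·c=16925.707 ≈ 16925.7 km; running total=40312.7 km
Leg 4 bearing: y=sinΔλ·cosφ2=0.18627006, x=cosφ1·sinφ2-sinφ1·cosφ2·cosΔλ=0.42729589; θ=atan2(y, x)=23.5537° ≈ 23.6°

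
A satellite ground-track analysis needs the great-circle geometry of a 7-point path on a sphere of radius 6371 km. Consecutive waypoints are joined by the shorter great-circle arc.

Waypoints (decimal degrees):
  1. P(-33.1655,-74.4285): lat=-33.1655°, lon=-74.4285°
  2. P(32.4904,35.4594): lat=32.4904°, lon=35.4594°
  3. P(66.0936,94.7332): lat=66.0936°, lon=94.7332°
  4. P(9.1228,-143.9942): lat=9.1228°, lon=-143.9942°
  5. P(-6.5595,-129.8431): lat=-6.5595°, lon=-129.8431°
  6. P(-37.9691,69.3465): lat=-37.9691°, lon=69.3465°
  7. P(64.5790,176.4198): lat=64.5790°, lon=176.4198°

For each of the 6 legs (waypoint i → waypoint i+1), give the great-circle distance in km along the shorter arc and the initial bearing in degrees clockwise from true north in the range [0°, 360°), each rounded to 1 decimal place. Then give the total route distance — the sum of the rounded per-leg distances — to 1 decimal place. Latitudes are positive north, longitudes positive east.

Leg 1: φ1=-0.5788472, φ2=0.5670645, Δφ=1.1459116, Δλ=1.9179057 rad; a=sin²(Δφ/2)+cosφ1·cosφ2·sin²(Δλ/2)=0.7670250379; c=2·atan2(√a, √(1-a))=2.134180106; dist=6371·c=13596.861 ≈ 13596.9 km; running total=13596.9 km
Leg 1 bearing: y=sinΔλ·cosφ2=0.79317622, x=cosφ1·sinφ2-sinφ1·cosφ2·cosΔλ=0.29268073; θ=atan2(y, x)=69.7460° ≈ 69.7°
Leg 2: φ1=0.5670645, φ2=1.1535509, Δφ=0.5864865, Δλ=1.0345230 rad; a=sin²(Δφ/2)+cosφ1·cosφ2·sin²(Δλ/2)=0.1671396656; c=2·atan2(√a, √(1-a))=0.842337141; dist=6371·c=5366.530 ≈ 5366.5 km; running total=18963.4 km
Leg 2 bearing: y=sinΔλ·cosφ2=0.34835508, x=cosφ1·sinφ2-sinφ1·cosφ2·cosΔλ=0.65989752; θ=atan2(y, x)=27.8292° ≈ 27.8°
Leg 3: φ1=1.1535509, φ2=0.1592229, Δφ=-0.9943280, Δλ=-4.1665791 rad; a=sin²(Δφ/2)+cosφ1·cosφ2·sin²(Δλ/2)=0.5313782922; c=2·atan2(√a, √(1-a))=1.633594178; dist=6371·c=10407.629 ≈ 10407.6 km; running total=29371.0 km
Leg 3 bearing: y=sinΔλ·cosφ2=0.84389581, x=cosφ1·sinφ2-sinφ1·cosφ2·cosΔλ=0.53282406; θ=atan2(y, x)=57.7323° ≈ 57.7°
Leg 4: φ1=0.1592229, φ2=-0.1144849, Δφ=-0.2737078, Δλ=0.2469833 rad; a=sin²(Δφ/2)+cosφ1·cosφ2·sin²(Δλ/2)=0.0334951805; c=2·atan2(√a, √(1-a))=0.368108595; dist=6371·c=2345.220 ≈ 2345.2 km; running total=31716.2 km
Leg 4 bearing: y=sinΔλ·cosφ2=0.24287948, x=cosφ1·sinφ2-sinφ1·cosφ2·cosΔλ=-0.26552320; θ=atan2(y, x)=137.5502° ≈ 137.6°
Leg 5: φ1=-0.1144849, φ2=-0.6626858, Δφ=-0.5482009, Δλ=3.4765144 rad; a=sin²(Δφ/2)+cosφ1·cosφ2·sin²(Δλ/2)=0.8346919028; c=2·atan2(√a, √(1-a))=2.304175378; dist=6371·c=14679.901 ≈ 14679.9 km; running total=46396.1 km
Leg 5 bearing: y=sinΔλ·cosφ2=-0.25912447, x=cosφ1·sinφ2-sinφ1·cosφ2·cosΔλ=-0.69626132; θ=atan2(y, x)=-159.5865° <0 so +360° → 200.4135° ≈ 200.4°
Leg 6: φ1=-0.6626858, φ2=1.1271162, Δφ=1.7898020, Δλ=1.8687816 rad; a=sin²(Δφ/2)+cosφ1·cosφ2·sin²(Δλ/2)=0.8275115552; c=2·atan2(√a, √(1-a))=2.285009532; dist=6371·c=14557.796 ≈ 14557.8 km; running total=60953.9 km
Leg 6 bearing: y=sinΔλ·cosφ2=0.41034841, x=cosφ1·sinφ2-sinφ1·cosφ2·cosΔλ=0.63447530; θ=atan2(y, x)=32.8929° ≈ 32.9°

Leg 1: dist=13596.9 km, bearing=69.7°
Leg 2: dist=5366.5 km, bearing=27.8°
Leg 3: dist=10407.6 km, bearing=57.7°
Leg 4: dist=2345.2 km, bearing=137.6°
Leg 5: dist=14679.9 km, bearing=200.4°
Leg 6: dist=14557.8 km, bearing=32.9°
Total: 60953.9 km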